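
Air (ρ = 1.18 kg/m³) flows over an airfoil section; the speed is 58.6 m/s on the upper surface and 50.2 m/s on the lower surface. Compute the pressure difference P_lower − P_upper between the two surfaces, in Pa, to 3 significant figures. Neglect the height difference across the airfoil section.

ΔP = 539 Pa

With negligible Δh, P + ½ρv² is constant, so P_low − P_up = ½ρ(v_up² − v_low²).
ΔP = ½·1.18·(58.6² − 50.2²) = 539 Pa.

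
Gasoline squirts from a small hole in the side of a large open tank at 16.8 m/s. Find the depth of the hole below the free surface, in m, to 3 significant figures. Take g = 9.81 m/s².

h ≈ 14.4 m

Torricelli: v = √(2gh), so h = v²/(2g).
h = 16.8²/(2·9.81) = 282/19.62 = 14.4 m.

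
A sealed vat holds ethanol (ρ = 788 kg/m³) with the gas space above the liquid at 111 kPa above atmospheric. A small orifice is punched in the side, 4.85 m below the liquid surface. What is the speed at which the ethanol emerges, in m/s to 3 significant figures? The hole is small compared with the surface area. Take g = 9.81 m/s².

19.4 m/s

Take point 1 at the surface (v₁ ≈ 0) and point 2 at the hole (at atmospheric pressure). Bernoulli: P₁ + ρg h = P_atm + ½ρv₂².
With P₁ − P_atm = 111000 Pa, v₂ = √(2gh + 2ΔP/ρ) = √(2·9.81·4.85 + 2·111000/788) = 19.4 m/s.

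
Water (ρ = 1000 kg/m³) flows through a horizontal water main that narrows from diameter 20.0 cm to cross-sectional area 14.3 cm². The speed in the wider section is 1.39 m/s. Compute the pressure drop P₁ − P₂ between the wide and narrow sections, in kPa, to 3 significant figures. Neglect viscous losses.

The volume flow rate is constant, so v₂ = (A₁/A₂)v₁ = (314/14.3)·1.39 = 30.5 m/s.
Along the horizontal streamline, P + ½ρv² is constant.
P₁ − P₂ = ½·1000·(30.5² − 1.39²) = ½·1000·931 = 465000 Pa.

465 kPa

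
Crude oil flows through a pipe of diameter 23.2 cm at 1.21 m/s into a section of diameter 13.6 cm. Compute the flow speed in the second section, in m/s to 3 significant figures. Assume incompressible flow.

Mass conservation (A₁v₁ = A₂v₂) gives v₂ = 1.21 × 423/145 = 3.52 m/s.

v₂ ≈ 3.52 m/s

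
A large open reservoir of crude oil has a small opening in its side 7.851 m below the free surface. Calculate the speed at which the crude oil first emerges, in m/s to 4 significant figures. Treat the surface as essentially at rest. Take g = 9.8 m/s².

Bernoulli from surface to hole (P equal, v_surface ≈ 0): v = √(2gh) = √(2×9.8×7.851) = 12.40 m/s.

v ≈ 12.40 m/s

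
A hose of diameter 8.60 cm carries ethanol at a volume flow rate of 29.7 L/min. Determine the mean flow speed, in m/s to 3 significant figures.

v ≈ 0.0852 m/s

Q = 29.7 L/min = 0.000495 m³/s.
v = Q/A = 0.000495 / 0.00581 = 0.0852 m/s.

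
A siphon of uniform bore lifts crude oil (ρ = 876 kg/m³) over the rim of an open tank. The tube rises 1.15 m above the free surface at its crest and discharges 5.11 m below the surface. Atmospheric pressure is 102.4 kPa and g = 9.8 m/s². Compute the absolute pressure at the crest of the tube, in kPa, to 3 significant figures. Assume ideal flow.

48.7 kPa

Bernoulli surface→outlet gives ½v² = g·h_out, so v = √(2·9.8·5.11) = 10.0 m/s.
The bore is uniform, so the speed at the crest is the same v. Bernoulli surface→crest: P_atm = P_top + ½ρv² + ρg·h_top.
P_top = 102400 − ½·876·10.0² − 876·9.8·1.15 = 48700 Pa.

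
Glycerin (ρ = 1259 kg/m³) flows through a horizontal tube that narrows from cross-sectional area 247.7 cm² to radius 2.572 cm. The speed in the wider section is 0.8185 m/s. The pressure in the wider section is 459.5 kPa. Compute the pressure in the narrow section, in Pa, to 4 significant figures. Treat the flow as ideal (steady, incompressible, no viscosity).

Mass conservation (A₁v₁ = A₂v₂) gives v₂ = 0.8185 × 247.7/20.78 = 9.756 m/s.
Bernoulli (h₁ = h₂): P₁ − P₂ = ½ρ(v₂² − v₁²).
P₂ = P₁ − ½ρ(v₂² − v₁²) = 459500 − ½·1259·(9.756² − 0.8185²) = 459500 − 59490 = 400000 Pa.

P₂ = 400000 Pa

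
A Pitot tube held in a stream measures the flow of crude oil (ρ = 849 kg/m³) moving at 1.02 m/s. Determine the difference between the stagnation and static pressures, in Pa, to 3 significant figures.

ΔP ≈ 442 Pa

The dynamic pressure equals the rise in static pressure at the stagnation point: ΔP = ½ρv².
ΔP = ½·849·1.02² = 442 Pa.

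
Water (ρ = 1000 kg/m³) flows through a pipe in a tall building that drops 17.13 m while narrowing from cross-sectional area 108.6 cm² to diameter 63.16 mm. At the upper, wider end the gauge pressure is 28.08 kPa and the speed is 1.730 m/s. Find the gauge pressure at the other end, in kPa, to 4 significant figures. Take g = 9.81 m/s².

P₂ ≈ 179.6 kPa

By continuity, v₂ = v₁·A₁/A₂ = 1.730·(108.6/31.33) = 5.997 m/s.
Energy conservation along the streamline gives P₂ = P₁ − ½ρ(v₂² − v₁²) − ρg(h₂ − h₁).
P₂ = 28080 + ½·1000·(1.730² − 5.997²) − 1000·9.81·(−17.13) = 28080 + (-16480) − (-168000) = 179600 Pa.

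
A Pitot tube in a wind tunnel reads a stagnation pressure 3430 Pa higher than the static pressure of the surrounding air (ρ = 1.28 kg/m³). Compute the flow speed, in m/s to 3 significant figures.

v = 73.2 m/s

The dynamic pressure equals the rise in static pressure at the stagnation point: ΔP = ½ρv².
v = √(2ΔP/ρ) = √(2·3430/1.28) = 73.2 m/s.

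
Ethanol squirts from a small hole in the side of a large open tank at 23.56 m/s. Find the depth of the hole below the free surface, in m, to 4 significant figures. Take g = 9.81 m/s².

h ≈ 28.29 m

Torricelli: v = √(2gh), so h = v²/(2g).
h = 23.56²/(2·9.81) = 555.1/19.62 = 28.29 m.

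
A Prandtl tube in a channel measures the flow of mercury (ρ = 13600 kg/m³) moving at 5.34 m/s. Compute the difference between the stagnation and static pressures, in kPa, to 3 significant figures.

At the stagnation point the flow is brought to rest, so Bernoulli gives P_stag − P_static = ½ρv².
ΔP = ½·13600·5.34² = 194000 Pa.

ΔP = 194 kPa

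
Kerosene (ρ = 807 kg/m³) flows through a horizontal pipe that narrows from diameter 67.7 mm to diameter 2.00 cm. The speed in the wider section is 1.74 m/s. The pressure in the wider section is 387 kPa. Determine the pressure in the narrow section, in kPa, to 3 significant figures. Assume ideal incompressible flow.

Mass conservation (A₁v₁ = A₂v₂) gives v₂ = 1.74 × 36.0/3.14 = 19.9 m/s.
Along the horizontal streamline, P + ½ρv² is constant.
P₂ = P₁ − ½ρ(v₂² − v₁²) = 387000 − ½·807·(19.9² − 1.74²) = 387000 − 159000 = 228000 Pa.

P₂ ≈ 228 kPa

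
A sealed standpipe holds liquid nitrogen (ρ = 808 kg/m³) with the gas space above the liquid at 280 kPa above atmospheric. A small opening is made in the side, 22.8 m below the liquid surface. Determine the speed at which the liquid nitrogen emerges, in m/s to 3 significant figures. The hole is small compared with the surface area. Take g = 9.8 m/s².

Take point 1 at the surface (v₁ ≈ 0) and point 2 at the hole (at atmospheric pressure). Bernoulli: P₁ + ρg h = P_atm + ½ρv₂².
With P₁ − P_atm = 280000 Pa, v₂ = √(2gh + 2ΔP/ρ) = √(2·9.8·22.8 + 2·280000/808) = 33.8 m/s.

33.8 m/s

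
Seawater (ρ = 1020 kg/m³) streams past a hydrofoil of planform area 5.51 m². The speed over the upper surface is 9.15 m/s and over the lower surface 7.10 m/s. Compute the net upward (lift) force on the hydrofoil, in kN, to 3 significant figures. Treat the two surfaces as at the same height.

93.6 kN

The faster flow above has the lower pressure; Bernoulli (same height) gives ΔP = ½ρ(v_up² − v_low²).
ΔP = ½·1020·(9.15² − 7.10²) = 17000 Pa.
Lift = ΔP · A = 17000 × 5.51 = 93600 N.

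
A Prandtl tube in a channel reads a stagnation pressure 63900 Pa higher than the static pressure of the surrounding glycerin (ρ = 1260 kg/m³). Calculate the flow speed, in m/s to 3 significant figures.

v ≈ 10.1 m/s

At the stagnation point the flow is brought to rest, so Bernoulli gives P_stag − P_static = ½ρv².
v = √(2ΔP/ρ) = √(2·63900/1260) = 10.1 m/s.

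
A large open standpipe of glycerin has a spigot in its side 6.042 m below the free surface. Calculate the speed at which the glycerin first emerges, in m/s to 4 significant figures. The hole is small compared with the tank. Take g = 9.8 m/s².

Bernoulli from surface to hole (P equal, v_surface ≈ 0): v = √(2gh) = √(2×9.8×6.042) = 10.88 m/s.

v ≈ 10.88 m/s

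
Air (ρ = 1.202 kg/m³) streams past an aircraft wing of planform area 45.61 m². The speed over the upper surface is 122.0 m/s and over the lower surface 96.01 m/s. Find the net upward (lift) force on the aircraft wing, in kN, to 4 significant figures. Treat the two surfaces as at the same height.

155.3 kN

From P + ½ρv² = const at equal height, P_low − P_up = ½ρ(v_up² − v_low²).
ΔP = ½·1.202·(122.0² − 96.01²) = 3405 Pa.
Lift = ΔP · A = 3405 × 45.61 = 155300 N.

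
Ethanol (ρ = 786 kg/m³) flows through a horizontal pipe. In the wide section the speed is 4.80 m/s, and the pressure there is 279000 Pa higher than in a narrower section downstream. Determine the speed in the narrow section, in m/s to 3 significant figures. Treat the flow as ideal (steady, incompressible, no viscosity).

Along the level pipe P + ½ρv² is conserved, hence v₂² = v₁² + 2(P₁ − P₂)/ρ.
v₂ = √(4.80² + 2·279000/786) = √(23.0 + 710) = 27.1 m/s.

v₂ = 27.1 m/s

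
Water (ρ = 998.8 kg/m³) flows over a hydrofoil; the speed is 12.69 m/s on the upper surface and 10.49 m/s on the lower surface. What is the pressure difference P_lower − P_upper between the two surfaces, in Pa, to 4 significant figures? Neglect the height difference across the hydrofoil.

ΔP = 25470 Pa

With negligible Δh, P + ½ρv² is constant, so P_low − P_up = ½ρ(v_up² − v_low²).
ΔP = ½·998.8·(12.69² − 10.49²) = 25470 Pa.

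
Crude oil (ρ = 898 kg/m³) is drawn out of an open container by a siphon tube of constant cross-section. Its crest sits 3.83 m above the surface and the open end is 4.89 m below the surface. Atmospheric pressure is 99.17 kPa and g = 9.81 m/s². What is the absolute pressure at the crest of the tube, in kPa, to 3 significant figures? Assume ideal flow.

Bernoulli surface→outlet gives ½v² = g·h_out, so v = √(2·9.81·4.89) = 9.79 m/s.
With constant cross-section the crest speed equals v; applying Bernoulli from the surface up to the crest, P_top = P_atm − ½ρv² − ρg·h_top.
P_top = 99170 − ½·898·9.79² − 898·9.81·3.83 = 22400 Pa.

P_top ≈ 22.4 kPa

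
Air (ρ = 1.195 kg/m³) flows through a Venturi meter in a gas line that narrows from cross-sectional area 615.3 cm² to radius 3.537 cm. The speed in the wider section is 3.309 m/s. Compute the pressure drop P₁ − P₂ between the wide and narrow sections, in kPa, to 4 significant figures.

ΔP ≈ 1.597 kPa

The volume flow rate is constant, so v₂ = (A₁/A₂)v₁ = (615.3/39.30)·3.309 = 51.80 m/s.
With no height change, Bernoulli's equation is P₁ + ½ρv₁² = P₂ + ½ρv₂².
P₁ − P₂ = ½·1.195·(51.80² − 3.309²) = ½·1.195·2673 = 1597 Pa.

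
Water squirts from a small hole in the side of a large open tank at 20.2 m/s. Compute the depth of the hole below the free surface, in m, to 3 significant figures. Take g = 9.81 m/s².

Inverting v = √(2gh) gives h = v² / 2g.
h = 20.2²/(2·9.81) = 408/19.62 = 20.8 m.

h = 20.8 m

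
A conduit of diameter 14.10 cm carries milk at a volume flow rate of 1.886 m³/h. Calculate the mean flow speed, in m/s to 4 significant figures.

Q = 1.886 m³/h = 0.0005239 m³/s.
v = Q/A = 0.0005239 / 0.01561 = 0.03355 m/s.

v ≈ 0.03355 m/s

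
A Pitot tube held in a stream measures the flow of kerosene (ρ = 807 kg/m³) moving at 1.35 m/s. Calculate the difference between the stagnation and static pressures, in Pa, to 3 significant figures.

ΔP ≈ 735 Pa

Bernoulli between the free stream and the stagnation point: ½ρv² = P_stag − P_static.
ΔP = ½·807·1.35² = 735 Pa.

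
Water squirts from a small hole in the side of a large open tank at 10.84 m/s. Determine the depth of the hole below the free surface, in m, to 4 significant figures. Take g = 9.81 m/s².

h ≈ 5.989 m

Torricelli: v = √(2gh), so h = v²/(2g).
h = 10.84²/(2·9.81) = 117.5/19.62 = 5.989 m.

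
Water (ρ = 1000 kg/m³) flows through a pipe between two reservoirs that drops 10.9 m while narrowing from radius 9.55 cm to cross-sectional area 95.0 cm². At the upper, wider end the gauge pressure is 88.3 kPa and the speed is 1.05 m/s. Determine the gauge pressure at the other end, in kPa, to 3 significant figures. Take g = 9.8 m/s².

191 kPa

Continuity gives A₁v₁ = A₂v₂, so v₂ = (287 cm²)/(95.0 cm²) × 1.05 m/s = 3.17 m/s.
Bernoulli: P₁ + ½ρv₁² + ρg h₁ = P₂ + ½ρv₂² + ρg h₂, so P₂ = P₁ + ½ρ(v₁² − v₂²) − ρg(h₂ − h₁).
P₂ = 88300 + ½·1000·(1.05² − 3.17²) − 1000·9.8·(−10.9) = 88300 + (-4460) − (-107000) = 191000 Pa.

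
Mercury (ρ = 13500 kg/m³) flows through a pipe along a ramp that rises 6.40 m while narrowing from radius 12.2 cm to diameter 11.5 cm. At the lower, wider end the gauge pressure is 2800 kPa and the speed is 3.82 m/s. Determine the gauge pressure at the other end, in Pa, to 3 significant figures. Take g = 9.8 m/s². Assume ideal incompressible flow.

Continuity gives A₁v₁ = A₂v₂, so v₂ = (468 cm²)/(104 cm²) × 3.82 m/s = 17.2 m/s.
Applying Bernoulli between the two ends and solving for P₂: P₂ = P₁ + ½ρ(v₁² − v₂²) − ρgΔh.
P₂ = 2800000 + ½·13500·(3.82² − 17.2²) − 13500·9.8·(+6.40) = 2800000 + (-1900000) − (847000) = 55600 Pa.

P₂ ≈ 55600 Pa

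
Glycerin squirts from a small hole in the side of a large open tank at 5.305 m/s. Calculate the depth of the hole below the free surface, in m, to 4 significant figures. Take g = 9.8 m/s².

h ≈ 1.436 m

Torricelli: v = √(2gh), so h = v²/(2g).
h = 5.305²/(2·9.8) = 28.14/19.60 = 1.436 m.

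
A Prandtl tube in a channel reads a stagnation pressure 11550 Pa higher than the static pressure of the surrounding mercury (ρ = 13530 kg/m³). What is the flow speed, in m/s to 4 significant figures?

1.307 m/s

Bernoulli between the free stream and the stagnation point: ½ρv² = P_stag − P_static.
v = √(2ΔP/ρ) = √(2·11550/13530) = 1.307 m/s.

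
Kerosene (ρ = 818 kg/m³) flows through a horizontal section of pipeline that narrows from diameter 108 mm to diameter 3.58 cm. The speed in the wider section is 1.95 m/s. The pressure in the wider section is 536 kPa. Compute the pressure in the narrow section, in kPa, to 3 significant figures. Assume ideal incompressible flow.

409 kPa

Continuity gives A₁v₁ = A₂v₂, so v₂ = (91.6 cm²)/(10.1 cm²) × 1.95 m/s = 17.7 m/s.
The pipe is horizontal, so Bernoulli reduces to P₁ + ½ρv₁² = P₂ + ½ρv₂².
P₂ = P₁ − ½ρ(v₂² − v₁²) = 536000 − ½·818·(17.7² − 1.95²) = 536000 − 127000 = 409000 Pa.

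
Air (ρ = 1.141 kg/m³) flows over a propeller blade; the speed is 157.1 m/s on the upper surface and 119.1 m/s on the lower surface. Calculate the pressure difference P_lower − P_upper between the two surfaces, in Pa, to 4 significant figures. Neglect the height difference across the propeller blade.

ΔP = 5988 Pa

With negligible Δh, P + ½ρv² is constant, so P_low − P_up = ½ρ(v_up² − v_low²).
ΔP = ½·1.141·(157.1² − 119.1²) = 5988 Pa.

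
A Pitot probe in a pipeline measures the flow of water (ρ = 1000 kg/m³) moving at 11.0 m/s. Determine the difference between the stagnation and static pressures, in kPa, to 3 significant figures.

ΔP ≈ 60.5 kPa

Bernoulli between the free stream and the stagnation point: ½ρv² = P_stag − P_static.
ΔP = ½·1000·11.0² = 60500 Pa.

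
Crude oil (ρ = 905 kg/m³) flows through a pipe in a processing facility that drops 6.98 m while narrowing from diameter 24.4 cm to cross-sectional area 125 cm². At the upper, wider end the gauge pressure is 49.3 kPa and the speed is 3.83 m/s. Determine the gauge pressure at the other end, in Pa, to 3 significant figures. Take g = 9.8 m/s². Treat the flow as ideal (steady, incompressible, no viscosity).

Mass conservation (A₁v₁ = A₂v₂) gives v₂ = 3.83 × 468/125 = 14.3 m/s.
Energy conservation along the streamline gives P₂ = P₁ − ½ρ(v₂² − v₁²) − ρg(h₂ − h₁).
P₂ = 49300 + ½·905·(3.83² − 14.3²) − 905·9.8·(−6.98) = 49300 + (-86200) − (-61900) = 25000 Pa.

P₂ = 25000 Pa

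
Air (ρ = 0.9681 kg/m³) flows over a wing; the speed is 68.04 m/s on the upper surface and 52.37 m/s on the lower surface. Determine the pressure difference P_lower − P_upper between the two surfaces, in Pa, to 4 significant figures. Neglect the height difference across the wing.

With negligible Δh, P + ½ρv² is constant, so P_low − P_up = ½ρ(v_up² − v_low²).
ΔP = ½·0.9681·(68.04² − 52.37²) = 913.3 Pa.

ΔP ≈ 913.3 Pa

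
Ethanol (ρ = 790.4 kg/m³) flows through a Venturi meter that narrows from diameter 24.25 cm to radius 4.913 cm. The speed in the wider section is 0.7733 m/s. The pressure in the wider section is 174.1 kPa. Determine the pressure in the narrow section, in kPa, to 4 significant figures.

P₂ ≈ 165.6 kPa

Continuity gives A₁v₁ = A₂v₂, so v₂ = (461.9 cm²)/(75.83 cm²) × 0.7733 m/s = 4.710 m/s.
The pipe is horizontal, so Bernoulli reduces to P₁ + ½ρv₁² = P₂ + ½ρv₂².
P₂ = P₁ − ½ρ(v₂² − v₁²) = 174100 − ½·790.4·(4.710² − 0.7733²) = 174100 − 8531 = 165600 Pa.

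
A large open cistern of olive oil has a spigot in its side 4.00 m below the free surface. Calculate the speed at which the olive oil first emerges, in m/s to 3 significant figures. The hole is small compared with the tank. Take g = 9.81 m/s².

The surface is effectively still and both ends are open, so ½v² = gh and v = √(2·9.81·4.00) = 8.86 m/s.

v ≈ 8.86 m/s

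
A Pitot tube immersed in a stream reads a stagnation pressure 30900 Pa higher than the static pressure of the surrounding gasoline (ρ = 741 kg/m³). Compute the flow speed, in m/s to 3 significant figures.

At the stagnation point the flow is brought to rest, so Bernoulli gives P_stag − P_static = ½ρv².
v = √(2ΔP/ρ) = √(2·30900/741) = 9.13 m/s.

v ≈ 9.13 m/s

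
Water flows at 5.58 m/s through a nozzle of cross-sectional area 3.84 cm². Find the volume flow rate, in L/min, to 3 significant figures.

Q = A·v = 0.000384 m² × 5.58 m/s = 0.00214 m³/s.
Converting: 0.00214 m³/s × 60000 = 129 L/min.

Q ≈ 129 L/min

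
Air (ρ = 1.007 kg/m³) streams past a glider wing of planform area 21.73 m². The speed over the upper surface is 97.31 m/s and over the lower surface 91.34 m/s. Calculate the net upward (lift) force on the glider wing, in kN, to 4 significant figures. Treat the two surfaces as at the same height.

F ≈ 12.32 kN

With equal heights on the two surfaces, Bernoulli gives P_lower − P_upper = ½ρ(v_upper² − v_lower²).
ΔP = ½·1.007·(97.31² − 91.34²) = 567.1 Pa.
Lift = ΔP · A = 567.1 × 21.73 = 12320 N.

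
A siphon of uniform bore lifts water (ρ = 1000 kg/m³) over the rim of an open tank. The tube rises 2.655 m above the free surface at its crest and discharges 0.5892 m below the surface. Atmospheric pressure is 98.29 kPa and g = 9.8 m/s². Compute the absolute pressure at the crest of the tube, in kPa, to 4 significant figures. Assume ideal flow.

P_top ≈ 66.50 kPa

Bernoulli surface→outlet gives ½v² = g·h_out, so v = √(2·9.8·0.5892) = 3.398 m/s.
Continuity keeps v the same throughout the tube; from surface to crest, P_atm + 0 = P_top + ½ρv² + ρg·h_top.
P_top = 98290 − ½·1000·3.398² − 1000·9.8·2.655 = 66500 Pa.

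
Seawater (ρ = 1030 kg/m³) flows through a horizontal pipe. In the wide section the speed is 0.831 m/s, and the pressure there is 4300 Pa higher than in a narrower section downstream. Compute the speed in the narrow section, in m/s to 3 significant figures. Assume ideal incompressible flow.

Horizontal Bernoulli: P₁ + ½ρv₁² = P₂ + ½ρv₂², so v₂² = v₁² + 2(P₁ − P₂)/ρ.
v₂ = √(0.831² + 2·4300/1030) = √(0.691 + 8.35) = 3.01 m/s.

3.01 m/s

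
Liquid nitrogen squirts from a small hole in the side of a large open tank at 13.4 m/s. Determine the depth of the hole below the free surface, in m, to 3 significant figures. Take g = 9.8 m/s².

h ≈ 9.16 m

Inverting v = √(2gh) gives h = v² / 2g.
h = 13.4²/(2·9.8) = 180/19.60 = 9.16 m.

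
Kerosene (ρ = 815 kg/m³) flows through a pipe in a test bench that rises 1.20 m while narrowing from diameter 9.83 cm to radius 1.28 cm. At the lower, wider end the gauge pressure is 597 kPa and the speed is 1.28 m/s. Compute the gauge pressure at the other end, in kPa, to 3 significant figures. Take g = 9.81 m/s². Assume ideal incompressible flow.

The volume flow rate is constant, so v₂ = (A₁/A₂)v₁ = (75.9/5.15)·1.28 = 18.9 m/s.
Energy conservation along the streamline gives P₂ = P₁ − ½ρ(v₂² − v₁²) − ρg(h₂ − h₁).
P₂ = 597000 + ½·815·(1.28² − 18.9²) − 815·9.81·(+1.20) = 597000 + (-144000) − (9590) = 443000 Pa.

P₂ ≈ 443 kPa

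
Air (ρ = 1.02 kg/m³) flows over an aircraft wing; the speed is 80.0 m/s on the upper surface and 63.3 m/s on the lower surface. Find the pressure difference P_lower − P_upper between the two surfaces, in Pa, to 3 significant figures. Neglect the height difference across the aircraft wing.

1220 Pa

With negligible Δh, P + ½ρv² is constant, so P_low − P_up = ½ρ(v_up² − v_low²).
ΔP = ½·1.02·(80.0² − 63.3²) = 1220 Pa.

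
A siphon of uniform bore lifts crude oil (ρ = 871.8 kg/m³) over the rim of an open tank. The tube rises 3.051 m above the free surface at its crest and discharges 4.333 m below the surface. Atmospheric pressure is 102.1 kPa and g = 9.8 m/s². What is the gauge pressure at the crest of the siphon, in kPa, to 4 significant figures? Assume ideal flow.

-63.09 kPa

Bernoulli surface→outlet gives ½v² = g·h_out, so v = √(2·9.8·4.333) = 9.216 m/s.
With constant cross-section the crest speed equals v; applying Bernoulli from the surface up to the crest, P_top = P_atm − ½ρv² − ρg·h_top.
P_top = 102100 − ½·871.8·9.216² − 871.8·9.8·3.051 = 39010 Pa. So P_gauge = P_top − P_atm = -63090 Pa.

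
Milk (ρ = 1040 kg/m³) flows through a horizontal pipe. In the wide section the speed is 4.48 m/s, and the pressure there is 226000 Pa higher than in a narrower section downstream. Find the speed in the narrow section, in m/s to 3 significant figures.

With h₁ = h₂, rearranging Bernoulli gives v₂ = √(v₁² + 2ΔP/ρ).
v₂ = √(4.48² + 2·226000/1040) = √(20.1 + 435) = 21.3 m/s.

v₂ = 21.3 m/s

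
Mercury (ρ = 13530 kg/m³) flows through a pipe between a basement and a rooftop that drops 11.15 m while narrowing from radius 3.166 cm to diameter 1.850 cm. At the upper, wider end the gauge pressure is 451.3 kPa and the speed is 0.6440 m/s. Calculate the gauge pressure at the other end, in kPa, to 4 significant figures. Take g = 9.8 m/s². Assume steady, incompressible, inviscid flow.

Continuity gives A₁v₁ = A₂v₂, so v₂ = (31.49 cm²)/(2.688 cm²) × 0.6440 m/s = 7.544 m/s.
Applying Bernoulli between the two ends and solving for P₂: P₂ = P₁ + ½ρ(v₁² − v₂²) − ρgΔh.
P₂ = 451300 + ½·13530·(0.6440² − 7.544²) − 13530·9.8·(−11.15) = 451300 + (-382200) − (-1478000) = 1547000 Pa.

P₂ ≈ 1547 kPa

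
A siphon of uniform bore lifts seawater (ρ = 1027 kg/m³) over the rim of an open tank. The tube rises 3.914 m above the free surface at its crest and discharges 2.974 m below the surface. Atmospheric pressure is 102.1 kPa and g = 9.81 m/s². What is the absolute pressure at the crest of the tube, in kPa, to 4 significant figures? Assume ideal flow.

Bernoulli surface→outlet gives ½v² = g·h_out, so v = √(2·9.81·2.974) = 7.639 m/s.
With constant cross-section the crest speed equals v; applying Bernoulli from the surface up to the crest, P_top = P_atm − ½ρv² − ρg·h_top.
P_top = 102100 − ½·1027·7.639² − 1027·9.81·3.914 = 32700 Pa.

P_top ≈ 32.70 kPa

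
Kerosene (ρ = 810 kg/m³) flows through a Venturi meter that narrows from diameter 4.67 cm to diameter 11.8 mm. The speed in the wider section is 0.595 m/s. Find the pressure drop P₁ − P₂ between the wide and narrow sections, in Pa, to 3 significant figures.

ΔP = 35000 Pa

By continuity, v₂ = v₁·A₁/A₂ = 0.595·(17.1/1.09) = 9.32 m/s.
Along the horizontal streamline, P + ½ρv² is constant.
P₁ − P₂ = ½·810·(9.32² − 0.595²) = ½·810·86.5 = 35000 Pa.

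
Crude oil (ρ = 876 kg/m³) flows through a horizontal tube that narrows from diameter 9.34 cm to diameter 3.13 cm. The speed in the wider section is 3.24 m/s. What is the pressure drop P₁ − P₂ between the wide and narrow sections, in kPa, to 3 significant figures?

ΔP = 360 kPa

Continuity gives A₁v₁ = A₂v₂, so v₂ = (68.5 cm²)/(7.69 cm²) × 3.24 m/s = 28.9 m/s.
With no height change, Bernoulli's equation is P₁ + ½ρv₁² = P₂ + ½ρv₂².
P₁ − P₂ = ½·876·(28.9² − 3.24²) = ½·876·822 = 360000 Pa.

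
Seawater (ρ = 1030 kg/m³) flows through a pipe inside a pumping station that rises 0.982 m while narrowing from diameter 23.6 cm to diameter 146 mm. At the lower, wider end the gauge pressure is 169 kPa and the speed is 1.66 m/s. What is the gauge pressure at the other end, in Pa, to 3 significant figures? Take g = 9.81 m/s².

By continuity, v₂ = v₁·A₁/A₂ = 1.66·(437/167) = 4.34 m/s.
Bernoulli: P₁ + ½ρv₁² + ρg h₁ = P₂ + ½ρv₂² + ρg h₂, so P₂ = P₁ + ½ρ(v₁² − v₂²) − ρg(h₂ − h₁).
P₂ = 169000 + ½·1030·(1.66² − 4.34²) − 1030·9.81·(+0.982) = 169000 + (-8270) − (9920) = 151000 Pa.

151000 Pa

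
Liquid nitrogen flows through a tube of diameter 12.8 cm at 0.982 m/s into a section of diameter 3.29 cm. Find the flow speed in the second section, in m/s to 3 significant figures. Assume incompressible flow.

Mass conservation (A₁v₁ = A₂v₂) gives v₂ = 0.982 × 129/8.50 = 14.9 m/s.

v₂ ≈ 14.9 m/s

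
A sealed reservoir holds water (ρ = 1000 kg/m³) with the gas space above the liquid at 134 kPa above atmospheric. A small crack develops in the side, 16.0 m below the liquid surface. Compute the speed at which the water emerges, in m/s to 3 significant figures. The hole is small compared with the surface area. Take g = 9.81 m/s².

v = 24.1 m/s

Take point 1 at the surface (v₁ ≈ 0) and point 2 at the hole (at atmospheric pressure). Bernoulli: P₁ + ρg h = P_atm + ½ρv₂².
With P₁ − P_atm = 134000 Pa, v₂ = √(2gh + 2ΔP/ρ) = √(2·9.81·16.0 + 2·134000/1000) = 24.1 m/s.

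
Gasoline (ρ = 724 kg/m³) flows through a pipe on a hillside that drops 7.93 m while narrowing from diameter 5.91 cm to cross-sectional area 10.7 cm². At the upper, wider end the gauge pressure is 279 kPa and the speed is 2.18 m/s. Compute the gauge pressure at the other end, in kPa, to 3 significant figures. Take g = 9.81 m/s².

326 kPa

By continuity, v₂ = v₁·A₁/A₂ = 2.18·(27.4/10.7) = 5.59 m/s.
Energy conservation along the streamline gives P₂ = P₁ − ½ρ(v₂² − v₁²) − ρg(h₂ − h₁).
P₂ = 279000 + ½·724·(2.18² − 5.59²) − 724·9.81·(−7.93) = 279000 + (-9590) − (-56300) = 326000 Pa.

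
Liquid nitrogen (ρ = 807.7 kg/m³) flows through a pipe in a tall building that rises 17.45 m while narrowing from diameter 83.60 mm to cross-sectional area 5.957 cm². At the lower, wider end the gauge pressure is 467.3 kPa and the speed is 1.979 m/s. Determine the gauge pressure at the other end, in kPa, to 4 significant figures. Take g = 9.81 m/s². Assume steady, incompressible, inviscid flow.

The volume flow rate is constant, so v₂ = (A₁/A₂)v₁ = (54.89/5.957)·1.979 = 18.24 m/s.
Energy conservation along the streamline gives P₂ = P₁ − ½ρ(v₂² − v₁²) − ρg(h₂ − h₁).
P₂ = 467300 + ½·807.7·(1.979² − 18.24²) − 807.7·9.81·(+17.45) = 467300 + (-132700) − (138300) = 196300 Pa.

P₂ = 196.3 kPa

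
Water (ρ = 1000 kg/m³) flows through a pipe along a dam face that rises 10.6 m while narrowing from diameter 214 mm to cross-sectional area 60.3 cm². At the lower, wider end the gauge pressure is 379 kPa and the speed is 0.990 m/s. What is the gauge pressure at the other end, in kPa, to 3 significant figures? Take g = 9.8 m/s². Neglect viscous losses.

The volume flow rate is constant, so v₂ = (A₁/A₂)v₁ = (360/60.3)·0.990 = 5.91 m/s.
Energy conservation along the streamline gives P₂ = P₁ − ½ρ(v₂² − v₁²) − ρg(h₂ − h₁).
P₂ = 379000 + ½·1000·(0.990² − 5.91²) − 1000·9.8·(+10.6) = 379000 + (-16900) − (104000) = 258000 Pa.

P₂ ≈ 258 kPa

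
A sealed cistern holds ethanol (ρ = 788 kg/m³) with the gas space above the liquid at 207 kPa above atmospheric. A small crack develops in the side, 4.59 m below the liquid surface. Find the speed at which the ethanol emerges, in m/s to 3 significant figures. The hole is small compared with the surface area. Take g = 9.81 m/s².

v = 24.8 m/s

Take point 1 at the surface (v₁ ≈ 0) and point 2 at the hole (at atmospheric pressure). Bernoulli: P₁ + ρg h = P_atm + ½ρv₂².
With P₁ − P_atm = 207000 Pa, v₂ = √(2gh + 2ΔP/ρ) = √(2·9.81·4.59 + 2·207000/788) = 24.8 m/s.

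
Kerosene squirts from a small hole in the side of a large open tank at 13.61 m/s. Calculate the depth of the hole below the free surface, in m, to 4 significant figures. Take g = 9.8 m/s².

Torricelli: v = √(2gh), so h = v²/(2g).
h = 13.61²/(2·9.8) = 185.2/19.60 = 9.451 m.

h ≈ 9.451 m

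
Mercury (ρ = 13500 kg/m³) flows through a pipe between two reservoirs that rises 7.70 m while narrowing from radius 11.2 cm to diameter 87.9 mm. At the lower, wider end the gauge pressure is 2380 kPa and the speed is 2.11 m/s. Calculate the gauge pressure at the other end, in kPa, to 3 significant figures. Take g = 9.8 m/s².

P₂ ≈ 124 kPa

By continuity, v₂ = v₁·A₁/A₂ = 2.11·(394/60.7) = 13.7 m/s.
Applying Bernoulli between the two ends and solving for P₂: P₂ = P₁ + ½ρ(v₁² − v₂²) − ρgΔh.
P₂ = 2380000 + ½·13500·(2.11² − 13.7²) − 13500·9.8·(+7.70) = 2380000 + (-1240000) − (1020000) = 124000 Pa.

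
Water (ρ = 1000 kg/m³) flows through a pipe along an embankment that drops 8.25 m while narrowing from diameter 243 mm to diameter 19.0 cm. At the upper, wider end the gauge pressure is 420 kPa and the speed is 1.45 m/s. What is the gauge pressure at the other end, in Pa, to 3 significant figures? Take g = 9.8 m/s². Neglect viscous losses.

P₂ ≈ 499000 Pa

Continuity gives A₁v₁ = A₂v₂, so v₂ = (464 cm²)/(284 cm²) × 1.45 m/s = 2.37 m/s.
Energy conservation along the streamline gives P₂ = P₁ − ½ρ(v₂² − v₁²) − ρg(h₂ − h₁).
P₂ = 420000 + ½·1000·(1.45² − 2.37²) − 1000·9.8·(−8.25) = 420000 + (-1760) − (-80800) = 499000 Pa.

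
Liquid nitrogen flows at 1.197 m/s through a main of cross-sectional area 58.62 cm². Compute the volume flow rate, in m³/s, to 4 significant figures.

Q = 0.007017 m³/s

Q = A·v = 0.005862 m² × 1.197 m/s = 0.007017 m³/s.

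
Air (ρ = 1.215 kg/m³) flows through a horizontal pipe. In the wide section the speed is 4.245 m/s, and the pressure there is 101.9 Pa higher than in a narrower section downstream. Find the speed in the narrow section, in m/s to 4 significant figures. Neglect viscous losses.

With h₁ = h₂, rearranging Bernoulli gives v₂ = √(v₁² + 2ΔP/ρ).
v₂ = √(4.245² + 2·101.9/1.215) = √(18.02 + 167.7) = 13.63 m/s.

v₂ ≈ 13.63 m/s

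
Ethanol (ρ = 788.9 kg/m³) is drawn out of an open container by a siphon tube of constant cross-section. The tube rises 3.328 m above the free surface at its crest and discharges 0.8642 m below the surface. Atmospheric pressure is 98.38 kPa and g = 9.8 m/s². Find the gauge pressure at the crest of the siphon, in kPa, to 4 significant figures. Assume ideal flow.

P_gauge = -32.41 kPa

From the surface to the outlet (both open to atmosphere, surface at rest): v = √(2g·h_out) = √(2·9.8·0.8642) = 4.116 m/s.
The bore is uniform, so the speed at the crest is the same v. Bernoulli surface→crest: P_atm = P_top + ½ρv² + ρg·h_top.
P_top = 98380 − ½·788.9·4.116² − 788.9·9.8·3.328 = 65970 Pa. So P_gauge = P_top − P_atm = -32410 Pa.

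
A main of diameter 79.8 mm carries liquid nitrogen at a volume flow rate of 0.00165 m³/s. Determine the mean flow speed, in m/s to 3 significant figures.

Q = 0.00165 m³/s = 0.00165 m³/s.
v = Q/A = 0.00165 / 0.00500 = 0.330 m/s.

v ≈ 0.330 m/s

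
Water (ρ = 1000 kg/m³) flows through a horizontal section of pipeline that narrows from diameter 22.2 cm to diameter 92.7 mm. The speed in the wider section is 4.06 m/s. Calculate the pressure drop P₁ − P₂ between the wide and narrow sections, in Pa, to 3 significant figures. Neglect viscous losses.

ΔP ≈ 263000 Pa

Continuity gives A₁v₁ = A₂v₂, so v₂ = (387 cm²)/(67.5 cm²) × 4.06 m/s = 23.3 m/s.
With no height change, Bernoulli's equation is P₁ + ½ρv₁² = P₂ + ½ρv₂².
P₁ − P₂ = ½·1000·(23.3² − 4.06²) = ½·1000·526 = 263000 Pa.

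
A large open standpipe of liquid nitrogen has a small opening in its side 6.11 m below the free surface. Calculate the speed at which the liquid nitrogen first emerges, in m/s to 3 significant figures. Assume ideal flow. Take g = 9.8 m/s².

Bernoulli from surface to hole (P equal, v_surface ≈ 0): v = √(2gh) = √(2×9.8×6.11) = 10.9 m/s.

v = 10.9 m/s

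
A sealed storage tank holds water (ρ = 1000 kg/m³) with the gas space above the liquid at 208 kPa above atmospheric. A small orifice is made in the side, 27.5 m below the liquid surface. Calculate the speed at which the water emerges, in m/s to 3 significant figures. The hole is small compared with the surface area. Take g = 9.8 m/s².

30.9 m/s

Take point 1 at the surface (v₁ ≈ 0) and point 2 at the hole (at atmospheric pressure). Bernoulli: P₁ + ρg h = P_atm + ½ρv₂².
With P₁ − P_atm = 208000 Pa, v₂ = √(2gh + 2ΔP/ρ) = √(2·9.8·27.5 + 2·208000/1000) = 30.9 m/s.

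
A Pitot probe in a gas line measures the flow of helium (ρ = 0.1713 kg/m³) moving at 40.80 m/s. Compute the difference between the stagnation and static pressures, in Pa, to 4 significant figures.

ΔP ≈ 142.6 Pa

The dynamic pressure equals the rise in static pressure at the stagnation point: ΔP = ½ρv².
ΔP = ½·0.1713·40.80² = 142.6 Pa.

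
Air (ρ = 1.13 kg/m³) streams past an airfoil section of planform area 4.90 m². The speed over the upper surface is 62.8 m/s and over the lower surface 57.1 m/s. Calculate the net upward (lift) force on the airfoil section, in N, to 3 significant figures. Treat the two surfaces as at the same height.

The faster flow above has the lower pressure; Bernoulli (same height) gives ΔP = ½ρ(v_up² − v_low²).
ΔP = ½·1.13·(62.8² − 57.1²) = 386 Pa.
Lift = ΔP · A = 386 × 4.90 = 1890 N.

F = 1890 N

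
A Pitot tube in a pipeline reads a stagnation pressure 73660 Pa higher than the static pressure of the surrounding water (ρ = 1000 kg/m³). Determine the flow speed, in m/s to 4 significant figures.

12.14 m/s

At the stagnation point the flow is brought to rest, so Bernoulli gives P_stag − P_static = ½ρv².
v = √(2ΔP/ρ) = √(2·73660/1000) = 12.14 m/s.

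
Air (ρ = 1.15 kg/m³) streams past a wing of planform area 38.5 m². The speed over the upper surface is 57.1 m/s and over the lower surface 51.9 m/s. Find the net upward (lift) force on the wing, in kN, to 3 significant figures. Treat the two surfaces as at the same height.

F ≈ 12.5 kN

The faster flow above has the lower pressure; Bernoulli (same height) gives ΔP = ½ρ(v_up² − v_low²).
ΔP = ½·1.15·(57.1² − 51.9²) = 326 Pa.
Lift = ΔP · A = 326 × 38.5 = 12500 N.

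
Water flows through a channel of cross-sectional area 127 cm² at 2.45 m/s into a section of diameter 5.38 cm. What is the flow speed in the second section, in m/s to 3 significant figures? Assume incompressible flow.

The volume flow rate is constant, so v₂ = (A₁/A₂)v₁ = (127/22.7)·2.45 = 13.7 m/s.

v₂ = 13.7 m/s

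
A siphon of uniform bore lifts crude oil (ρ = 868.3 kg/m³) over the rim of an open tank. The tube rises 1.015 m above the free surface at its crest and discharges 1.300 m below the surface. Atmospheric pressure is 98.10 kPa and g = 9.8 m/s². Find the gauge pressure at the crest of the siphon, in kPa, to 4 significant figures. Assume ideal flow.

P_gauge = -19.70 kPa

The outlet speed comes from Torricelli: v = √(2g·1.300) = 5.048 m/s.
With constant cross-section the crest speed equals v; applying Bernoulli from the surface up to the crest, P_top = P_atm − ½ρv² − ρg·h_top.
P_top = 98100 − ½·868.3·5.048² − 868.3·9.8·1.015 = 78400 Pa. So P_gauge = P_top − P_atm = -19700 Pa.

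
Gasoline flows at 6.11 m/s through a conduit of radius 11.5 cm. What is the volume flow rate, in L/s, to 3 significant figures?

Q = A·v = 0.0415 m² × 6.11 m/s = 0.254 m³/s.
Converting: 0.254 m³/s × 1000 = 254 L/s.

Q ≈ 254 L/s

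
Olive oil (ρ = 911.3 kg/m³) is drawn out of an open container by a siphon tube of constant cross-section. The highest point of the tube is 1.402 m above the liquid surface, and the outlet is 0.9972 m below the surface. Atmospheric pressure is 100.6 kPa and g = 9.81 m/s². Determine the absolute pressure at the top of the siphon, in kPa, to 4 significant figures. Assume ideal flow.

Bernoulli surface→outlet gives ½v² = g·h_out, so v = √(2·9.81·0.9972) = 4.423 m/s.
With constant cross-section the crest speed equals v; applying Bernoulli from the surface up to the crest, P_top = P_atm − ½ρv² − ρg·h_top.
P_top = 100600 − ½·911.3·4.423² − 911.3·9.81·1.402 = 79150 Pa.

P_top ≈ 79.15 kPa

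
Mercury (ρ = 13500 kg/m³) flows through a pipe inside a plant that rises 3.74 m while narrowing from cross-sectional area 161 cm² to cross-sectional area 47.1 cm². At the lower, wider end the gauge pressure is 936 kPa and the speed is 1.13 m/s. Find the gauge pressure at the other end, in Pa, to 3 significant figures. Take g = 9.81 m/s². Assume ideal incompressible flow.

P₂ ≈ 349000 Pa

Continuity gives A₁v₁ = A₂v₂, so v₂ = (161 cm²)/(47.1 cm²) × 1.13 m/s = 3.86 m/s.
Applying Bernoulli between the two ends and solving for P₂: P₂ = P₁ + ½ρ(v₁² − v₂²) − ρgΔh.
P₂ = 936000 + ½·13500·(1.13² − 3.86²) − 13500·9.81·(+3.74) = 936000 + (-92100) − (495000) = 349000 Pa.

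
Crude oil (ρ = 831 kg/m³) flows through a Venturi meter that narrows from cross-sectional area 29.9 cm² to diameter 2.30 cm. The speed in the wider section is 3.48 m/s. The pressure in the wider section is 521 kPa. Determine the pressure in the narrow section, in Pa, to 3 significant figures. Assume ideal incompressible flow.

By continuity, v₂ = v₁·A₁/A₂ = 3.48·(29.9/4.15) = 25.0 m/s.
Bernoulli (h₁ = h₂): P₁ − P₂ = ½ρ(v₂² − v₁²).
P₂ = P₁ − ½ρ(v₂² − v₁²) = 521000 − ½·831·(25.0² − 3.48²) = 521000 − 256000 = 265000 Pa.

265000 Pa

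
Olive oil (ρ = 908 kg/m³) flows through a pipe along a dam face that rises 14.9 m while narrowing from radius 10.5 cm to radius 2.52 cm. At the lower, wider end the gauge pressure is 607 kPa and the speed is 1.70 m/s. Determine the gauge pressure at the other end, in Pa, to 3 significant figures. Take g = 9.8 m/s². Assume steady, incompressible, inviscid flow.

80300 Pa

Continuity gives A₁v₁ = A₂v₂, so v₂ = (346 cm²)/(20.0 cm²) × 1.70 m/s = 29.5 m/s.
Applying Bernoulli between the two ends and solving for P₂: P₂ = P₁ + ½ρ(v₁² − v₂²) − ρgΔh.
P₂ = 607000 + ½·908·(1.70² − 29.5²) − 908·9.8·(+14.9) = 607000 + (-394000) − (133000) = 80300 Pa.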